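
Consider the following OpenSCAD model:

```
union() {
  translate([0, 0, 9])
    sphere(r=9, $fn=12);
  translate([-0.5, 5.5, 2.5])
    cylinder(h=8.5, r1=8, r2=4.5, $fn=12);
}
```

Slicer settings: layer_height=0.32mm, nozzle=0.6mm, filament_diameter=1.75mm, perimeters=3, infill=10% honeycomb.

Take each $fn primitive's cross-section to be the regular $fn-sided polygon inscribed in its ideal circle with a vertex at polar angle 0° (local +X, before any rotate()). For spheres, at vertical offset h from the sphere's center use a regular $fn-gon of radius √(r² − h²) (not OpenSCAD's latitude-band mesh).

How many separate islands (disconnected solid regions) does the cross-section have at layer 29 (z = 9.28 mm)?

1

At z = 9.28 mm: the r=9 sphere contributes a regular 12-gon of circumradius √(9²−0.28²) = 8.996; the cone at (-0.5, 5.5) contributes a regular 12-gon of circumradius 5.208 (interpolated between r1=8 and r2=4.5 at t=0.798); Taking the union: the regions partially overlap (shared area 68.30 mm²), so overlapping operands fuse into one piece — 1 connected region. Overall, the cross-section is a single solid region. Island count = 1.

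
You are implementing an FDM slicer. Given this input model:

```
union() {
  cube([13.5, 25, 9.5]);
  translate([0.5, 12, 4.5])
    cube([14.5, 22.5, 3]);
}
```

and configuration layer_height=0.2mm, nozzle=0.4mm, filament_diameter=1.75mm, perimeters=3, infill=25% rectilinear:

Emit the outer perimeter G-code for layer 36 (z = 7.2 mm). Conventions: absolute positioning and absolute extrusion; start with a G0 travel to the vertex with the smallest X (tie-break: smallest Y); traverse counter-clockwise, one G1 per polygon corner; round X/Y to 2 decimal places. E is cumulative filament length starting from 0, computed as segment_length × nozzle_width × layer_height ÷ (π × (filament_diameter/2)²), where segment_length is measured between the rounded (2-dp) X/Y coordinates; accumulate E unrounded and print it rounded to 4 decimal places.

G0 X0.00 Y0.00 Z7.20
G1 X13.50 Y0.00 E0.4490
G1 X13.50 Y12.00 E0.8481
G1 X15.00 Y12.00 E0.8980
G1 X15.00 Y34.50 E1.6464
G1 X0.50 Y34.50 E2.1286
G1 X0.50 Y25.00 E2.4446
G1 X0.00 Y25.00 E2.4612
G1 X0.00 Y0.00 E3.2928

At z = 7.2 mm: the cube is present — its section is the full 13.5×25 rectangle; the cube at (0.5, 12) (footprint 14.5×22.5) is included at this height; Combining (union): the regions partially overlap (shared area 169.00 mm²), so overlapping operands fuse into one piece — 1 connected region. The outline is a single polygon with 8 vertices. Extrusion per mm of travel: 0.4 × 0.2 / (π × 0.875²) = 0.033260. Accumulating E over each segment gives final E = 3.2928.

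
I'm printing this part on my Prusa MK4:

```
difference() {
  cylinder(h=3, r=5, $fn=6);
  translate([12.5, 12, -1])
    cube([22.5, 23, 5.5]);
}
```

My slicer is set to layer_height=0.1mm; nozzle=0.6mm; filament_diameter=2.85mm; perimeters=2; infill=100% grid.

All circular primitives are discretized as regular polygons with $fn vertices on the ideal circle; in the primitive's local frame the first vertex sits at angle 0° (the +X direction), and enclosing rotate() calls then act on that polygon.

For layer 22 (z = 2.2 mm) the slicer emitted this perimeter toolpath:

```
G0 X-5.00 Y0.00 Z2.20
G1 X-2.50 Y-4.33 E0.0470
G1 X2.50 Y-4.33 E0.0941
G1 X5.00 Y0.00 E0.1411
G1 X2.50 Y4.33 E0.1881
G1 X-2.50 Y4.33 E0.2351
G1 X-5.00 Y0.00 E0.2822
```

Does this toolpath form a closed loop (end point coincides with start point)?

Start point (G0): (-5.00, 0.00). End point (last G1): the path returns to the start — closed.

yes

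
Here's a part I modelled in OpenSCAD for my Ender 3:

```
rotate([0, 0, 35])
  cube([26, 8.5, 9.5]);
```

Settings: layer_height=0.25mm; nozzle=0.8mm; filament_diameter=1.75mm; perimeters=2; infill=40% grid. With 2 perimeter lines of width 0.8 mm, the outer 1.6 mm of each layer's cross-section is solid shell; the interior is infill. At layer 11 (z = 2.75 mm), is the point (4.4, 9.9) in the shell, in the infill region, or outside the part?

infill

At z = 2.75 mm: the cube is present — its section is the full 26×8.5 rectangle; (rotated 35° about Z; rotation is an isometry so areas/perimeters/island counts are preserved). Overall, the cross-section is a single solid region. Undo the 35° rotation: the query point maps to (9.283, 5.586) in the un-rotated model frame. The nearest boundary edge runs (26.00, 8.50)→(0.00, 8.50); distance from the point to it = 2.91 mm. The point is inside the cross-section and 2.91 mm from the nearest boundary — more than the 1.6 mm shell width (2 × 0.8), so it's in the infill interior.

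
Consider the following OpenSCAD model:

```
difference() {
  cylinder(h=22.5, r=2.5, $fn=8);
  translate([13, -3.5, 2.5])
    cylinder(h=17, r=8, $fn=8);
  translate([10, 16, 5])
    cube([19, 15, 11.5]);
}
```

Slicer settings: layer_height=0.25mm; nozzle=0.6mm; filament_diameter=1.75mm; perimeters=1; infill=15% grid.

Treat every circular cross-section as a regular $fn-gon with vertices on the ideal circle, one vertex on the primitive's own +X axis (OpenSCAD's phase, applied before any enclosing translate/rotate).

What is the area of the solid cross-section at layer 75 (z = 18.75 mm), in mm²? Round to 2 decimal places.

At z = 18.75 mm: the r=2.5 cylinder contributes a regular 8-gon of circumradius 2.5 (area = (8/2)·2.500²·sin(360°/8) = 17.68 mm²); the r=8 cylinder at (13, -3.5) contributes a regular 8-gon of circumradius 8 (area = (8/2)·8.000²·sin(360°/8) = 181.02 mm²); the cube at (10, 16) does not reach this height (z outside [5, 16.5]); After the difference (first − rest): starting from the r=2.5 cylinder (17.68 mm²), the r=8 cylinder at (13, -3.5) misses the remaining region (no effect) — area = 17.68 mm². Overall, the cross-section is a single solid region. Net area = 17.68 mm².

17.68 mm²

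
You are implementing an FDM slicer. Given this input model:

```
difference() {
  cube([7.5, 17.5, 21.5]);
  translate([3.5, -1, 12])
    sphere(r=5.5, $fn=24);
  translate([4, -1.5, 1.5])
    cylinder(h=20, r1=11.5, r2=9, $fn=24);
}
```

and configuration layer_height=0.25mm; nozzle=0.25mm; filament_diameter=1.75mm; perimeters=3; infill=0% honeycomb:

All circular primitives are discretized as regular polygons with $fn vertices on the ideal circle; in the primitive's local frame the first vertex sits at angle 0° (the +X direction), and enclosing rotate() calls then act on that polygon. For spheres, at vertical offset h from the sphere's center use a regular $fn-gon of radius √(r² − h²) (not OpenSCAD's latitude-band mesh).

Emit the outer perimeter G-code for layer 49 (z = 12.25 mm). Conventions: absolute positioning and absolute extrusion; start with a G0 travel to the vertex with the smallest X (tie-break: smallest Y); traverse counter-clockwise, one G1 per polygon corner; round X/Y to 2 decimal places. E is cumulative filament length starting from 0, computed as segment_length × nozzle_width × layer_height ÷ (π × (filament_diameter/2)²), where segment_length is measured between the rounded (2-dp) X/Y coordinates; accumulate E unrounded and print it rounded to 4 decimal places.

G0 X0.00 Y7.74 Z12.25
G1 X1.37 Y8.31 E0.0386
G1 X4.00 Y8.66 E0.1075
G1 X6.63 Y8.31 E0.1764
G1 X7.50 Y7.95 E0.2009
G1 X7.50 Y17.50 E0.4491
G1 X0.00 Y17.50 E0.6439
G1 X0.00 Y7.74 E0.8975

At z = 12.25 mm: the cube (footprint 7.5×17.5) is included at this height; the sphere at (3.5, -1): section is a regular 24-gon, circumradius = √(r²−h²) = √(5.5²−0.25²) = 5.494; the cone at (4, -1.5) contributes a regular 24-gon of circumradius 10.156 (interpolated between r1=11.5 and r2=9 at t=0.537); After the difference (first − rest): starting from the 7.5×17.5 cube, the r=5.5 sphere at (3.5, -1) partially overlaps it — only the 29.92 mm² overlap (of its 93.76 mm²) is removed, clipping the outline; the cone at (4, -1.5) partially overlaps it — only the 32.77 mm² overlap (of its 320.36 mm²) is removed, clipping the outline — 1 connected region. The outline is a single polygon with 7 vertices. Extrusion per mm of travel: 0.25 × 0.25 / (π × 0.875²) = 0.025984. Accumulating E over each segment gives final E = 0.8975.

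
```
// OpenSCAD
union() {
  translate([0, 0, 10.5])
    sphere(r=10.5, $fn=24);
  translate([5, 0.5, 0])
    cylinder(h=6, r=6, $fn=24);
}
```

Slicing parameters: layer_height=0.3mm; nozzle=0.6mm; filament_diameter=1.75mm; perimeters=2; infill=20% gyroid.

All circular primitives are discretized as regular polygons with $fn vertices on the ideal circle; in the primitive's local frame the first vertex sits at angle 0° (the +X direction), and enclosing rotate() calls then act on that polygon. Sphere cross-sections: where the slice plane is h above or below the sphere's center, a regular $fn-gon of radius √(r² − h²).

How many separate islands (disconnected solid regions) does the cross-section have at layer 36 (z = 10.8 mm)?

1

At z = 10.8 mm: the sphere: section is a regular 24-gon, circumradius = √(r²−h²) = √(10.5²−0.3²) = 10.496; the cylinder at (5, 0.5) is not intersected at this z (z outside [0, 6]); Merging all regions: only the r=10.5 sphere is present, so the union is just that shape — 1 connected region. Overall, the cross-section is a single solid region. Island count = 1.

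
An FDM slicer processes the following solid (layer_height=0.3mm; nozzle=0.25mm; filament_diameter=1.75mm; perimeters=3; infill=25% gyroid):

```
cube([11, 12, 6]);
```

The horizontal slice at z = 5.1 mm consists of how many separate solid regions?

1

At z = 5.1 mm: the 11×12 cube contributes its full rectangle. The result has 1 disconnected region.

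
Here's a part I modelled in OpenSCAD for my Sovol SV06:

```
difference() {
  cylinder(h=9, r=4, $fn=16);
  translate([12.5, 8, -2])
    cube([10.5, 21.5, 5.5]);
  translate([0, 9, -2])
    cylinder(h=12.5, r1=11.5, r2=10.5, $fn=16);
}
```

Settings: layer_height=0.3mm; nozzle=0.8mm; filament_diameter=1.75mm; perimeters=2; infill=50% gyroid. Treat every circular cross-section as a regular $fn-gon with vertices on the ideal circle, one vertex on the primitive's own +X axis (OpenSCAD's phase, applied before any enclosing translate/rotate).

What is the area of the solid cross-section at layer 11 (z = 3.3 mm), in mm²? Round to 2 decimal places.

At z = 3.3 mm: the r=4 cylinder contributes a regular 16-gon of circumradius 4 (area = (16/2)·4.000²·sin(360°/16) = 48.98 mm²); the cube at (12.5, 8) is present — its section is the full 10.5×21.5 rectangle (area 225.75 mm²); the cone at (0, 9) contributes a regular 16-gon of circumradius 11.076 (interpolated between r1=11.5 and r2=10.5 at t=0.424) (area = (16/2)·11.076²·sin(360°/16) = 375.57 mm²); After the difference (first − rest): starting from the r=4 cylinder (48.98 mm²), the 10.5×21.5 cube at (12.5, 8) misses the remaining region (no effect); the cone at (0, 9) partially overlaps it — only the 37.58 mm² overlap (of its 375.57 mm²) is removed, clipping the outline — area = 11.41 mm². Overall, the cross-section is a single solid region. Net area = 11.41 mm².

11.41 mm²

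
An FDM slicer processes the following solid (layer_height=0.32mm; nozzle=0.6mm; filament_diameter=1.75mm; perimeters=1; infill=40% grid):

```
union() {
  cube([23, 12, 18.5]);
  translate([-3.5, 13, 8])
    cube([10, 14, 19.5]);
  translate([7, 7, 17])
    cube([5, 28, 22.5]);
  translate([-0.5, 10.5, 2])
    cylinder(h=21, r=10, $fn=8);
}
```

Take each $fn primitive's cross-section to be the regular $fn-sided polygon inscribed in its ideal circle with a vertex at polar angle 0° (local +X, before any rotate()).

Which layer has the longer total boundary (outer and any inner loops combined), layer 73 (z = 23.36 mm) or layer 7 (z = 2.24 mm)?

layer 73 (z = 23.36 mm)

Layer 73 (z = 23.36): the cube is absent (z outside [0, 18.5]); the cube at (-3.5, 13) is present — its section is the full 10×14 rectangle (perimeter 48.00 mm); the 5×28 cube at (7, 7) contributes its full rectangle (perimeter 66.00 mm); the cylinder at (-0.5, 10.5) is not intersected at this z (z outside [2, 23]); Combining (union): the 2 present regions are separate (no shared area or edge), so areas and boundary lengths simply add and each stays a separate island — boundary = 114.00 mm. So its perimeter = 114.00 mm. Layer 7 (z = 2.24): the cube is present — its section is the full 23×12 rectangle (perimeter 70.00 mm); the cube at (-3.5, 13) is absent (z outside [8, 27.5]); the cube at (7, 7) is not intersected at this z (z outside [17, 39.5]); the r=10 cylinder at (-0.5, 10.5) gives a regular 8-gon of circumradius 10 (constant along its height) (perimeter = 2·8·10.000·sin(180°/8) = 61.23 mm); Taking the union: the regions partially overlap (shared area 79.55 mm²), so the edge portions inside another operand are dropped and the merged outline is re-measured after clipping — boundary = 94.67 mm. So its perimeter = 94.67 mm. Layer 73 is larger (114.00 vs 94.67 mm).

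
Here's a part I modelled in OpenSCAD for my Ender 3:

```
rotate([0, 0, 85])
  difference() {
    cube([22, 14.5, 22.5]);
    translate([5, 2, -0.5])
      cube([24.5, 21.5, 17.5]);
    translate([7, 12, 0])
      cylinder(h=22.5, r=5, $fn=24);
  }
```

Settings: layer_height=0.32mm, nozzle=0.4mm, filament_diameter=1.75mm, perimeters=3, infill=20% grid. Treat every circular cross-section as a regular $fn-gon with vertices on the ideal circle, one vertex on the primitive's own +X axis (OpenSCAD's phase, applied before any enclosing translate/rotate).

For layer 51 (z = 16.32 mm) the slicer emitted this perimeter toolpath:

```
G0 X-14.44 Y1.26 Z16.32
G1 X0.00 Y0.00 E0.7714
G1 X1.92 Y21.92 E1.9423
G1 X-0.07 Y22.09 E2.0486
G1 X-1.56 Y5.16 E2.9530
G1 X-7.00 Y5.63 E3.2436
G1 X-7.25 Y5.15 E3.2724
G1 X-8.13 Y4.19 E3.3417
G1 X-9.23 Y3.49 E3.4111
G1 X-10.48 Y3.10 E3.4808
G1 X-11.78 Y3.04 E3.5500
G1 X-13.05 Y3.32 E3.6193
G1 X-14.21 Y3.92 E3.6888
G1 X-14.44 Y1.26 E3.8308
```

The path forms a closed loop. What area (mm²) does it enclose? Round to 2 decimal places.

89.92 mm²

Apply the shoelace formula to the sequence of (X, Y) vertices; enclosed area = 89.92 mm².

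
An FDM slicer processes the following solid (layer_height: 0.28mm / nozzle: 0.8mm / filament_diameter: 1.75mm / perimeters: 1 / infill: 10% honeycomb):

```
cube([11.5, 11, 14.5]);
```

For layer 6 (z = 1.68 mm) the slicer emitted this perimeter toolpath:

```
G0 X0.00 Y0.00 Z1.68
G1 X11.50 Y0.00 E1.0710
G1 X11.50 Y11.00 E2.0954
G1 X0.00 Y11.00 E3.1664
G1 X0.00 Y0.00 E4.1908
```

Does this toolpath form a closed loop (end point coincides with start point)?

yes

Start point (G0): (0.00, 0.00). End point (last G1): the path returns to the start — closed.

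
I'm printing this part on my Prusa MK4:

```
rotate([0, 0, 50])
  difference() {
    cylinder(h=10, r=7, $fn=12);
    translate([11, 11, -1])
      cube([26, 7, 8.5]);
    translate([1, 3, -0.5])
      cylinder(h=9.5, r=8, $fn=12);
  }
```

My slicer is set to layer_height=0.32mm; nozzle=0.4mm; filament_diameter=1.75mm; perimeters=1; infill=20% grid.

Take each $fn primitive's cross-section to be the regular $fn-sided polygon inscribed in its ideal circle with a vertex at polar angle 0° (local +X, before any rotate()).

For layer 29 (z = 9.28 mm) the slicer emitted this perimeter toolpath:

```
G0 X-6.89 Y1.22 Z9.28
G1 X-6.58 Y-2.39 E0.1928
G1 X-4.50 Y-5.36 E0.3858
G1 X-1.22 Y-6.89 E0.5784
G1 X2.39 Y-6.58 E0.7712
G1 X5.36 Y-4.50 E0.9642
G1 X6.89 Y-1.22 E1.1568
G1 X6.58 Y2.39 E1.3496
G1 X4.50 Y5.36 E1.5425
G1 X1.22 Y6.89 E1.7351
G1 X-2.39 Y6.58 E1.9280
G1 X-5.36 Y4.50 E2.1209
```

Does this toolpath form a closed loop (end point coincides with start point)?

Start point (G0): (-6.89, 1.22). End point (last G1): the path does not return to the start — open.

no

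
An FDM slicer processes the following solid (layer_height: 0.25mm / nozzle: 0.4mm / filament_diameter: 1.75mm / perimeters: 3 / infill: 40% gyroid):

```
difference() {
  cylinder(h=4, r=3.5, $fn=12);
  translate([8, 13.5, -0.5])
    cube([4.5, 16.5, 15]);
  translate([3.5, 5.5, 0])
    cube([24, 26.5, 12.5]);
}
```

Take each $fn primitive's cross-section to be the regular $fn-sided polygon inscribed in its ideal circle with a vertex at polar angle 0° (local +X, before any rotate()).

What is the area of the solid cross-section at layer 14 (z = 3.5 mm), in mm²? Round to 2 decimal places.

At z = 3.5 mm: the r=3.5 cylinder contributes a regular 12-gon of circumradius 3.5 (area = (12/2)·3.500²·sin(360°/12) = 36.75 mm²); the cube at (8, 13.5) (footprint 4.5×16.5) is included at this height (area 74.25 mm²); the cube at (3.5, 5.5) (footprint 24×26.5) is included at this height (area 636.00 mm²); Taking the first minus the rest: starting from the r=3.5 cylinder (36.75 mm²), the 4.5×16.5 cube at (8, 13.5) misses the remaining region (no effect); the 24×26.5 cube at (3.5, 5.5) misses the remaining region (no effect) — area = 36.75 mm². Overall, the cross-section is a single solid region. Net area = 36.75 mm².

36.75 mm²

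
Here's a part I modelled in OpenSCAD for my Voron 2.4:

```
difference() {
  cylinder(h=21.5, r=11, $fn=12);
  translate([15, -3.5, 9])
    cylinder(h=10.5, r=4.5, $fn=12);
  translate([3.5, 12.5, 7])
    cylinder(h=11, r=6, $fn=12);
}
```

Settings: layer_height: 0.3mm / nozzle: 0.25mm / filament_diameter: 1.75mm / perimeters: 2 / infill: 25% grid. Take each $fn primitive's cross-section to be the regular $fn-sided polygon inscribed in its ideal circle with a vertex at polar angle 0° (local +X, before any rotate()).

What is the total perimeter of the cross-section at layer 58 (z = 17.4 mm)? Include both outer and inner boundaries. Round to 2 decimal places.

At z = 17.4 mm: the r=11 cylinder gives a regular 12-gon of circumradius 11 (constant along its height) (perimeter = 2·12·11.000·sin(180°/12) = 68.33 mm); the r=4.5 cylinder at (15, -3.5) contributes a regular 12-gon of circumradius 4.5 (perimeter = 2·12·4.500·sin(180°/12) = 27.95 mm); the r=6 cylinder at (3.5, 12.5) contributes a regular 12-gon of circumradius 6 (perimeter = 2·12·6.000·sin(180°/12) = 37.27 mm); Subtracting the remaining from the first: starting from the r=11 cylinder, the r=4.5 cylinder at (15, -3.5) misses the remaining region (no effect); the r=6 cylinder at (3.5, 12.5) partially overlaps it — only the 24.39 mm² overlap (of its 108.00 mm²) is removed, clipping the outline — boundary = 69.52 mm. Overall, the cross-section is a single solid region. Total boundary length (outer) = 69.52 mm.

69.52 mm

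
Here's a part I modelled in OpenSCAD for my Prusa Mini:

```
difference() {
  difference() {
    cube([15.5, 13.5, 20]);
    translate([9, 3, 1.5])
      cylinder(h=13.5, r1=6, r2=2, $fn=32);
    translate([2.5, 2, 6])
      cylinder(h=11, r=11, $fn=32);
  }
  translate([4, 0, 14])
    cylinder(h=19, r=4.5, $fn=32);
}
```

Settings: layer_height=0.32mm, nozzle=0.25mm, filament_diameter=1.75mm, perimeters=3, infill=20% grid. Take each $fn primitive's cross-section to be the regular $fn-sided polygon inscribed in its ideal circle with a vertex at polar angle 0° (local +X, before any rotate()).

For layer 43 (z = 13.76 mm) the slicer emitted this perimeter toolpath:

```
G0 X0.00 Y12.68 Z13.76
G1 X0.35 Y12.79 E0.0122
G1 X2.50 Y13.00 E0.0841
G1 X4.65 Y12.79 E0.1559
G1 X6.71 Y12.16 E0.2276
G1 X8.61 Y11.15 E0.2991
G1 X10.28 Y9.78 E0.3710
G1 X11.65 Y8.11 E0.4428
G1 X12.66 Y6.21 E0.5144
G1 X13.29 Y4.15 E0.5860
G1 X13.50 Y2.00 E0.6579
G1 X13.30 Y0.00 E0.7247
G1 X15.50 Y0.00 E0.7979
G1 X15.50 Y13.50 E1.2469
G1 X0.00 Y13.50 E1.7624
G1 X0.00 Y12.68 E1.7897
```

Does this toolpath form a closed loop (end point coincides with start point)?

yes

Start point (G0): (0.00, 12.68). End point (last G1): the path returns to the start — closed.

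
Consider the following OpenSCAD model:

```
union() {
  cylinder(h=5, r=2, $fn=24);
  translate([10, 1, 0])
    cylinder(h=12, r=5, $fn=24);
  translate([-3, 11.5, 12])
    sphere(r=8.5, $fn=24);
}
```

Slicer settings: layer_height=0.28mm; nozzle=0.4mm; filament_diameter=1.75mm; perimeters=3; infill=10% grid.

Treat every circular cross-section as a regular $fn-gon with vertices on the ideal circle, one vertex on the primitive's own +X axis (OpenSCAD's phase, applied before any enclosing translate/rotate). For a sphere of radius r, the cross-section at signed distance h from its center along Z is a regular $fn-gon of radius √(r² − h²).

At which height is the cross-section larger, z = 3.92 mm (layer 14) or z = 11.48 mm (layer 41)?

layer 41 (z = 11.48 mm)

Layer 14 (z = 3.92): the r=2 cylinder gives a regular 24-gon of circumradius 2 (constant along its height) (area = (24/2)·2.000²·sin(360°/24) = 12.42 mm²); the r=5 cylinder at (10, 1) gives a regular 24-gon of circumradius 5 (constant along its height) (area = (24/2)·5.000²·sin(360°/24) = 77.65 mm²); the r=8.5 sphere at (-3, 11.5) slices to a regular 24-gon of circumradius 2.639 (√(r²−h²) with h=8.08 from center) (area = (24/2)·2.639²·sin(360°/24) = 21.63 mm²); Combining (union): the 3 present regions are separate (no shared area or edge), so areas and boundary lengths simply add and each stays a separate island — area = 111.70 mm². So its area = 111.70 mm². Layer 41 (z = 11.48): the cylinder is not intersected at this z (z outside [0, 5]); the r=5 cylinder at (10, 1) contributes a regular 24-gon of circumradius 5 (area = (24/2)·5.000²·sin(360°/24) = 77.65 mm²); the sphere at (-3, 11.5): section is a regular 24-gon, circumradius = √(r²−h²) = √(8.5²−0.52²) = 8.484 (area = (24/2)·8.484²·sin(360°/24) = 223.56 mm²); Merging all regions: the 2 present regions are separate (no shared area or edge), so areas and boundary lengths simply add and each stays a separate island — area = 301.20 mm². So its area = 301.20 mm². Layer 41 is larger (301.20 vs 111.70 mm²).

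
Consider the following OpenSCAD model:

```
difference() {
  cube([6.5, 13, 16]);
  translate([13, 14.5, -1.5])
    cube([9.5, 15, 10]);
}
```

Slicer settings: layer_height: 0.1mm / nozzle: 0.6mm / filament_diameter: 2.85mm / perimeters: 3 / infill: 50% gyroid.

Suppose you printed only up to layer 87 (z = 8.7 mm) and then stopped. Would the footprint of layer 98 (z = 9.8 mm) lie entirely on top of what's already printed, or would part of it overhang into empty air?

entirely on top

Compare the two slices. At z = 8.7: the 6.5×13 cube contributes its full rectangle (area 84.50 mm²); the cube at (13, 14.5) is not intersected at this z (z outside [-1.5, 8.5]); After the difference (first − rest): none of the subtracted shapes is present at this height, so the 6.5×13 cube is unchanged — area = 84.50 mm². At z = 9.8: the cube is present — its section is the full 6.5×13 rectangle (area 84.50 mm²); the cube at (13, 14.5) is absent (z outside [-1.5, 8.5]); Taking the first minus the rest: none of the subtracted shapes is present at this height, so the 6.5×13 cube is unchanged — area = 84.50 mm². Checking containment: the cross-section at z = 9.8 is a subset of the cross-section at z = 8.7.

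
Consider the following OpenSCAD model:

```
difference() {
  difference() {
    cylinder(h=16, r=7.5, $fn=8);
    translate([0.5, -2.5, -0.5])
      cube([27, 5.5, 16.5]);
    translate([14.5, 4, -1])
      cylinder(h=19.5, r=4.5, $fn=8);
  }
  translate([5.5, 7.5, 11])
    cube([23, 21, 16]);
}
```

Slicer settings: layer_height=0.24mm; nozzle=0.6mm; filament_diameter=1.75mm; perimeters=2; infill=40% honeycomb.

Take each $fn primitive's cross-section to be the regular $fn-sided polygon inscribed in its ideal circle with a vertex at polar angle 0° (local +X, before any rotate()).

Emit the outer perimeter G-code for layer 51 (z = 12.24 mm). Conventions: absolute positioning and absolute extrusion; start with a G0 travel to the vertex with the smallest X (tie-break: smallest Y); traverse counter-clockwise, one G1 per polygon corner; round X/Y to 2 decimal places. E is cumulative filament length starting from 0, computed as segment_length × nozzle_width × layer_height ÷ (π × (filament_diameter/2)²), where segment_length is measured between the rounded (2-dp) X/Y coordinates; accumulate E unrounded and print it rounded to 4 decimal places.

At z = 12.24 mm: the r=7.5 cylinder gives a regular 8-gon of circumradius 7.5 (constant along its height); the cube at (0.5, -2.5) is present — its section is the full 27×5.5 rectangle; the r=4.5 cylinder at (14.5, 4) contributes a regular 8-gon of circumradius 4.5; After the difference (first − rest): starting from the r=7.5 cylinder, the 27×5.5 cube at (0.5, -2.5) partially overlaps it — only the 35.34 mm² overlap (of its 148.50 mm²) is removed, clipping the outline; the r=4.5 cylinder at (14.5, 4) misses the remaining region (no effect) — 1 connected region; the cube at (5.5, 7.5) is present — its section is the full 23×21 rectangle; Subtracting the remaining from the first: starting from that combined region, the 23×21 cube at (5.5, 7.5) misses the remaining region (no effect) — 1 connected region. The outline is a single polygon with 11 vertices. Extrusion per mm of travel: 0.6 × 0.24 / (π × 0.875²) = 0.059868. Accumulating E over each segment gives final E = 3.4229.

G0 X-7.50 Y0.00 Z12.24
G1 X-5.30 Y-5.30 E0.3436
G1 X0.00 Y-7.50 E0.6871
G1 X5.30 Y-5.30 E1.0307
G1 X6.46 Y-2.50 E1.2121
G1 X0.50 Y-2.50 E1.5689
G1 X0.50 Y3.00 E1.8982
G1 X6.26 Y3.00 E2.2430
G1 X5.30 Y5.30 E2.3922
G1 X0.00 Y7.50 E2.7358
G1 X-5.30 Y5.30 E3.0793
G1 X-7.50 Y0.00 E3.4229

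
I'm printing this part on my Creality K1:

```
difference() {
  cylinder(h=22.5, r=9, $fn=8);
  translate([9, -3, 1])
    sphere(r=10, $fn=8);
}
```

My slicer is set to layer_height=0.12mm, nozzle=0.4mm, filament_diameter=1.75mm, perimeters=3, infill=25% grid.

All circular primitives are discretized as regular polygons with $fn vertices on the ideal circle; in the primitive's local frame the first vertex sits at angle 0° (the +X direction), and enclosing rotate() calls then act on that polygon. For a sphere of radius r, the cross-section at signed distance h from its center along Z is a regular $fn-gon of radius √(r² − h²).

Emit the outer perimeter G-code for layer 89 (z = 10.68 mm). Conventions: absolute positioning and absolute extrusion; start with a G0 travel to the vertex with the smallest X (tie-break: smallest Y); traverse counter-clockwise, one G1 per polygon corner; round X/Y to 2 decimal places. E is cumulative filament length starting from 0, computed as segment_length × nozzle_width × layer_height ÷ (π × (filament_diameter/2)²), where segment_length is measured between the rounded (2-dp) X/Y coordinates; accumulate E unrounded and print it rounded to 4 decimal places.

At z = 10.68 mm: the r=9 cylinder contributes a regular 8-gon of circumradius 9; the sphere at (9, -3): section is a regular 8-gon, circumradius = √(r²−h²) = √(10²−9.68²) = 2.510; Taking the first minus the rest: starting from the r=9 cylinder, the r=10 sphere at (9, -3) partially overlaps it — only the 3.62 mm² overlap (of its 17.81 mm²) is removed, clipping the outline — 1 connected region. The outline is a single polygon with 12 vertices. Extrusion per mm of travel: 0.4 × 0.12 / (π × 0.875²) = 0.019956. Accumulating E over each segment gives final E = 1.1185.

G0 X-9.00 Y0.00 Z10.68
G1 X-6.36 Y-6.36 E0.1374
G1 X0.00 Y-9.00 E0.2748
G1 X6.36 Y-6.36 E0.4123
G1 X7.12 Y-4.53 E0.4518
G1 X6.49 Y-3.00 E0.4848
G1 X7.23 Y-1.23 E0.5231
G1 X8.75 Y-0.59 E0.5560
G1 X9.00 Y0.00 E0.5688
G1 X6.36 Y6.36 E0.7062
G1 X0.00 Y9.00 E0.8437
G1 X-6.36 Y6.36 E0.9811
G1 X-9.00 Y0.00 E1.1185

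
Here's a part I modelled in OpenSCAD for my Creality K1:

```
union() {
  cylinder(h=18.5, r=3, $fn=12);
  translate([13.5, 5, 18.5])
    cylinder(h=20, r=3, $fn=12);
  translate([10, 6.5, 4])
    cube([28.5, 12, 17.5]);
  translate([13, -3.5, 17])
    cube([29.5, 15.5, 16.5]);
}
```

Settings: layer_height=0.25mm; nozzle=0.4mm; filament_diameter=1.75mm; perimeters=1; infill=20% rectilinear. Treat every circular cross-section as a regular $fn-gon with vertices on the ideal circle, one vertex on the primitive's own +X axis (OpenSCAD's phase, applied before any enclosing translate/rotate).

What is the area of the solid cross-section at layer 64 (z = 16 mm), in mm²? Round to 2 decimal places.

At z = 16 mm: the r=3 cylinder contributes a regular 12-gon of circumradius 3 (area = (12/2)·3.000²·sin(360°/12) = 27.00 mm²); the cylinder at (13.5, 5) is absent (z outside [18.5, 38.5]); the cube at (10, 6.5) (footprint 28.5×12) is included at this height (area 342.00 mm²); the cube at (13, -3.5) does not reach this height (z outside [17, 33.5]); Merging all regions: the 2 present regions are separate (no shared area or edge), so areas and boundary lengths simply add and each stays a separate island — area = 369.00 mm². Overall, the cross-section has 2 separate islands. Net area = 369.00 mm².

369.00 mm²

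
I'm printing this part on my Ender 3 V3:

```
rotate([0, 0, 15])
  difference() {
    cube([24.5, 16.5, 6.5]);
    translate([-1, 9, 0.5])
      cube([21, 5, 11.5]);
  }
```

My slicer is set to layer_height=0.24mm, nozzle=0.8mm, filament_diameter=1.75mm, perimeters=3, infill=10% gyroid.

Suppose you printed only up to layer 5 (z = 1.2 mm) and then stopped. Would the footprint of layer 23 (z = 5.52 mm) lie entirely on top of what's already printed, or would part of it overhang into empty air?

Compare the two slices. At z = 1.2: the cube is present — its section is the full 24.5×16.5 rectangle (area 404.25 mm²); the 21×5 cube at (-1, 9) contributes its full rectangle (area 105.00 mm²); After the difference (first − rest): starting from the 24.5×16.5 cube (404.25 mm²), the 21×5 cube at (-1, 9) partially overlaps it — only the 100.00 mm² overlap (of its 105.00 mm²) is removed, clipping the outline — area = 304.25 mm²; (rotated 15° about Z; rotation is an isometry so areas/perimeters/island counts are preserved). At z = 5.52: the cube is present — its section is the full 24.5×16.5 rectangle (area 404.25 mm²); the cube at (-1, 9) is present — its section is the full 21×5 rectangle (area 105.00 mm²); After the difference (first − rest): starting from the 24.5×16.5 cube (404.25 mm²), the 21×5 cube at (-1, 9) partially overlaps it — only the 100.00 mm² overlap (of its 105.00 mm²) is removed, clipping the outline — area = 304.25 mm²; (rotated 15° about Z; rotation is an isometry so areas/perimeters/island counts are preserved). Checking containment: the cross-section at z = 5.52 is a subset of the cross-section at z = 1.2.

entirely on top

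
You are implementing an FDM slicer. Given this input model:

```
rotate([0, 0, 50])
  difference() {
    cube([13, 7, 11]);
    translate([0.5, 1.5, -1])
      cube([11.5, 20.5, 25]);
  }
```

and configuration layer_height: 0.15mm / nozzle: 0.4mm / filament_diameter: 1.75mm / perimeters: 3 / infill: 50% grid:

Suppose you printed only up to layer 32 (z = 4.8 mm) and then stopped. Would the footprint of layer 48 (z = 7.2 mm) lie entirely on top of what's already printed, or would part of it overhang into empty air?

Compare the two slices. At z = 4.8: the cube (footprint 13×7) is included at this height (area 91.00 mm²); the 11.5×20.5 cube at (0.5, 1.5) contributes its full rectangle (area 235.75 mm²); Taking the first minus the rest: starting from the 13×7 cube (91.00 mm²), the 11.5×20.5 cube at (0.5, 1.5) partially overlaps it — only the 63.25 mm² overlap (of its 235.75 mm²) is removed, clipping the outline — area = 27.75 mm²; (whole slice rotated 50° about Z — lengths, areas and connectivity unchanged). At z = 7.2: the 13×7 cube contributes its full rectangle (area 91.00 mm²); the cube at (0.5, 1.5) is present — its section is the full 11.5×20.5 rectangle (area 235.75 mm²); After the difference (first − rest): starting from the 13×7 cube (91.00 mm²), the 11.5×20.5 cube at (0.5, 1.5) partially overlaps it — only the 63.25 mm² overlap (of its 235.75 mm²) is removed, clipping the outline — area = 27.75 mm²; (whole slice rotated 50° about Z — lengths, areas and connectivity unchanged). Checking containment: the cross-section at z = 7.2 is a subset of the cross-section at z = 4.8.

entirely on top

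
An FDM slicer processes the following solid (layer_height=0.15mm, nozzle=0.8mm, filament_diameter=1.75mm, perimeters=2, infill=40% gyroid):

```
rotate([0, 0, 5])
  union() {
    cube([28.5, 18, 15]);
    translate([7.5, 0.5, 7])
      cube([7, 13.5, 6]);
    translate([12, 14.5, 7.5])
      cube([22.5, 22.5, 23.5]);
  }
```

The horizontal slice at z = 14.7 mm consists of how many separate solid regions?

1

At z = 14.7 mm: the cube is present — its section is the full 28.5×18 rectangle; the cube at (7.5, 0.5) is not intersected at this z (z outside [7, 13]); the cube at (12, 14.5) is present — its section is the full 22.5×22.5 rectangle; Combining (union): the regions partially overlap (shared area 57.75 mm²), so overlapping operands fuse into one piece — 1 connected region; (whole slice rotated 5° about Z — lengths, areas and connectivity unchanged). The result has 1 disconnected region.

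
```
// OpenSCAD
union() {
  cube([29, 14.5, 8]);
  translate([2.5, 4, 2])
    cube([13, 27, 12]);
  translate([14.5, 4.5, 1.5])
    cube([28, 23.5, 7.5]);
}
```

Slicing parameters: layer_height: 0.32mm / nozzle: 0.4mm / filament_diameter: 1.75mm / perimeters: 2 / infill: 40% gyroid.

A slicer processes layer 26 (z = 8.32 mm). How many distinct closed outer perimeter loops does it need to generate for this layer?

At z = 8.32 mm: the cube is absent (z outside [0, 8]); the cube at (2.5, 4) is present — its section is the full 13×27 rectangle; the cube at (14.5, 4.5) (footprint 28×23.5) is included at this height; Taking the union: the regions partially overlap (shared area 23.50 mm²), so overlapping operands fuse into one piece — 1 connected region. The result has 1 disconnected region.

1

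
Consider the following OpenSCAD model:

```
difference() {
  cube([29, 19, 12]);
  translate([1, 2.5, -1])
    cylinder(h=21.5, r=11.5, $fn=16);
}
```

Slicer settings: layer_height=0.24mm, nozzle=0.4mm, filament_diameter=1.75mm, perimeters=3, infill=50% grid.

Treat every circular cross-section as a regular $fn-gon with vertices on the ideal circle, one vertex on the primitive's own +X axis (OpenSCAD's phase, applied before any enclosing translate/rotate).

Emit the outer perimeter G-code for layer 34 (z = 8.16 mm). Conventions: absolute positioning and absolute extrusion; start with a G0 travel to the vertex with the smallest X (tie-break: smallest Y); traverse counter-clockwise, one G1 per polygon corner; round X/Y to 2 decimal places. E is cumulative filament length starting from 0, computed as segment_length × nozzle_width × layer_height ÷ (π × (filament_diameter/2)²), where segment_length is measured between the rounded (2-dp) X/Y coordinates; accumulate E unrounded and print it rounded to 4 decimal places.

G0 X0.00 Y13.80 Z8.16
G1 X1.00 Y14.00 E0.0407
G1 X5.40 Y13.12 E0.2198
G1 X9.13 Y10.63 E0.3988
G1 X11.62 Y6.90 E0.5778
G1 X12.50 Y2.50 E0.7569
G1 X12.00 Y0.00 E0.8586
G1 X29.00 Y0.00 E1.5371
G1 X29.00 Y19.00 E2.2955
G1 X0.00 Y19.00 E3.4529
G1 X0.00 Y13.80 E3.6605

At z = 8.16 mm: the cube (footprint 29×19) is included at this height; the cylinder at (1, 2.5): section is a regular 16-gon, circumradius r=11.5; Subtracting the remaining from the first: starting from the 29×19 cube, the r=11.5 cylinder at (1, 2.5) partially overlaps it — only the 143.25 mm² overlap (of its 404.88 mm²) is removed, clipping the outline — 1 connected region. The outline is a single polygon with 10 vertices. Extrusion per mm of travel: 0.4 × 0.24 / (π × 0.875²) = 0.039912. Accumulating E over each segment gives final E = 3.6605.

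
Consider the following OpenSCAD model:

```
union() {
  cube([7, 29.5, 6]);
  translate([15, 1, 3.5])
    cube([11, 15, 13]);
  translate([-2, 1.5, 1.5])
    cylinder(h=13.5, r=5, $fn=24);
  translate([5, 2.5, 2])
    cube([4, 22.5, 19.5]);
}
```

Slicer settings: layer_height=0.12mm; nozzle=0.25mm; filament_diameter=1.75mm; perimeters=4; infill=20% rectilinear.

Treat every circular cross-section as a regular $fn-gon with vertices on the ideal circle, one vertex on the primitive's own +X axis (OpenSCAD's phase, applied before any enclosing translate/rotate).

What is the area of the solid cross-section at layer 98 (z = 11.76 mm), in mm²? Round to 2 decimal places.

332.65 mm²

At z = 11.76 mm: the cube is not intersected at this z (z outside [0, 6]); the 11×15 cube at (15, 1) contributes its full rectangle (area 165.00 mm²); the cylinder at (-2, 1.5): section is a regular 24-gon, circumradius r=5 (area = (24/2)·5.000²·sin(360°/24) = 77.65 mm²); the cube at (5, 2.5) (footprint 4×22.5) is included at this height (area 90.00 mm²); Combining (union): the 3 present regions are separate (no shared area or edge), so areas and boundary lengths simply add and each stays a separate island — area = 332.65 mm². Overall, the cross-section has 3 separate islands. Net area = 332.65 mm².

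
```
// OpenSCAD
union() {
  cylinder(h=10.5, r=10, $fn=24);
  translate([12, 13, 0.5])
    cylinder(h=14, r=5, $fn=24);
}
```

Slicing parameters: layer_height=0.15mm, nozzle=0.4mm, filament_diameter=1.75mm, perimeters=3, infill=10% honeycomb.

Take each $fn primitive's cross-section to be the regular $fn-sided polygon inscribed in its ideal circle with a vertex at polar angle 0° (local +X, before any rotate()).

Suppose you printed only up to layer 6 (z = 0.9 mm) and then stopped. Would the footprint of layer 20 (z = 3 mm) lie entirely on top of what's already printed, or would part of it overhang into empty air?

Compare the two slices. At z = 0.9: the r=10 cylinder gives a regular 24-gon of circumradius 10 (constant along its height) (area = (24/2)·10.000²·sin(360°/24) = 310.58 mm²); the r=5 cylinder at (12, 13) contributes a regular 24-gon of circumradius 5 (area = (24/2)·5.000²·sin(360°/24) = 77.65 mm²); Combining (union): the 2 present regions are separate (no shared area or edge), so areas and boundary lengths simply add and each stays a separate island — area = 388.23 mm². At z = 3: the r=10 cylinder gives a regular 24-gon of circumradius 10 (constant along its height) (area = (24/2)·10.000²·sin(360°/24) = 310.58 mm²); the cylinder at (12, 13): section is a regular 24-gon, circumradius r=5 (area = (24/2)·5.000²·sin(360°/24) = 77.65 mm²); Merging all regions: the 2 present regions are separate (no shared area or edge), so areas and boundary lengths simply add and each stays a separate island — area = 388.23 mm². Checking containment: the cross-section at z = 3 is a subset of the cross-section at z = 0.9.

entirely on top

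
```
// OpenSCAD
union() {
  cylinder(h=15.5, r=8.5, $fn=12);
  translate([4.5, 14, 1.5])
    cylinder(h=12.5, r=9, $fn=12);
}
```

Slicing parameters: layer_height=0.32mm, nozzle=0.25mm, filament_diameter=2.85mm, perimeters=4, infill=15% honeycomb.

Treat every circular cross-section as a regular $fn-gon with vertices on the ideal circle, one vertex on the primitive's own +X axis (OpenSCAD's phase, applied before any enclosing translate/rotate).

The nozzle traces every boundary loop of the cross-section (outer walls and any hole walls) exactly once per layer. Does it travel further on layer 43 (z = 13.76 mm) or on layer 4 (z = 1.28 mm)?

Layer 43 (z = 13.76): the r=8.5 cylinder gives a regular 12-gon of circumradius 8.5 (constant along its height) (perimeter = 2·12·8.500·sin(180°/12) = 52.80 mm); the cylinder at (4.5, 14): section is a regular 12-gon, circumradius r=9 (perimeter = 2·12·9.000·sin(180°/12) = 55.90 mm); Merging all regions: the regions partially overlap (shared area 14.13 mm²), so the edge portions inside another operand are dropped and the merged outline is re-measured after clipping — boundary = 90.78 mm. So its perimeter = 90.78 mm. Layer 4 (z = 1.28): the r=8.5 cylinder gives a regular 12-gon of circumradius 8.5 (constant along its height) (perimeter = 2·12·8.500·sin(180°/12) = 52.80 mm); the cylinder at (4.5, 14) does not reach this height (z outside [1.5, 14]); Combining (union): only the r=8.5 cylinder is present, so the union is just that shape — boundary = 52.80 mm. So its perimeter = 52.80 mm. Layer 43 is larger (90.78 vs 52.80 mm).

layer 43 (z = 13.76 mm)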